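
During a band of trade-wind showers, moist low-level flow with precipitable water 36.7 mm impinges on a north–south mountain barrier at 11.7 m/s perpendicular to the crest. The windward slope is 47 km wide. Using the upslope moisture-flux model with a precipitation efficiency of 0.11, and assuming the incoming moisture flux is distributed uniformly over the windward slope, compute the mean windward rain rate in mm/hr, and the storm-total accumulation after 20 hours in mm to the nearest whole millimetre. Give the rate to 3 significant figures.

R ≈ 3.62 mm/hr; total ≈ 72 mm

Incoming column moisture flux per unit ridge length: F = V × PW = 11.7 × 36.7 = 429.39 mm·m/s.
Spread over the 47 km slope with efficiency ε = 0.11: R = ε·F/W = 0.11 × 429.39 / 47000 m = 1.005e-03 mm/s.
R = 1.005e-03 × 3600 = 3.62 mm/hr.
Over 20 h: total = 3.62 × 20 = 72.4 ≈ 72 mm.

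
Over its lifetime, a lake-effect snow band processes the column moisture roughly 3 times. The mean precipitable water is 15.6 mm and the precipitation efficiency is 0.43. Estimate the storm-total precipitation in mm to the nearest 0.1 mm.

Each cycle deposits ε × PW = 0.43 × 15.6 = 6.708 mm.
Over 3 cycles: 3 × 6.708 = 20.1 mm.

precipitation ≈ 20.1 mm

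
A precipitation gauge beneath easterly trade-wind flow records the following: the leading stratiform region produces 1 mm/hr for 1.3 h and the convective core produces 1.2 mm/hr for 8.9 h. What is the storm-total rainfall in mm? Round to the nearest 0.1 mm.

total ≈ 12.0 mm

Total = Σ Rᵢ Δtᵢ = 1 × 1.3 + 1.2 × 8.9
      = 1.3 + 10.68 = 12.0 mm.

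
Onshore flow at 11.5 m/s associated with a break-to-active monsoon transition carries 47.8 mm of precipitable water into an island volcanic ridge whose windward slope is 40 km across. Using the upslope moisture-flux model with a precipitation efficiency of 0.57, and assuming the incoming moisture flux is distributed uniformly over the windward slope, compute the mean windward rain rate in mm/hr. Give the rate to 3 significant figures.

Incoming column moisture flux per unit ridge length: F = V × PW = 11.5 × 47.8 = 549.7 mm·m/s.
Spread over the 40 km slope with efficiency ε = 0.57: R = ε·F/W = 0.57 × 549.7 / 40000 m = 7.833e-03 mm/s.
R = 7.833e-03 × 3600 = 28.2 mm/hr.

R ≈ 28.2 mm/hr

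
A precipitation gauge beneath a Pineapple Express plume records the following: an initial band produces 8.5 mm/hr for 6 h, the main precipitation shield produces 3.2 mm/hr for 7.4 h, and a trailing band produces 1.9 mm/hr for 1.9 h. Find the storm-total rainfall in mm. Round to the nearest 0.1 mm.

Total = Σ Rᵢ Δtᵢ = 8.5 × 6 + 3.2 × 7.4 + 1.9 × 1.9
      = 51 + 23.68 + 3.61 = 78.3 mm.

total ≈ 78.3 mm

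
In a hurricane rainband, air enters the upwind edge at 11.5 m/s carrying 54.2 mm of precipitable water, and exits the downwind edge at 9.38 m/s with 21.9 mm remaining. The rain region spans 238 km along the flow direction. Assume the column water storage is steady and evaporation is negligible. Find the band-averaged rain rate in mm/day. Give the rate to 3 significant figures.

R ≈ 152 mm/day

Column moisture flux per unit crosswind length is F = V × PW.
Inflow: F_in = 11.5 × 54.2 = 623.3 mm·m/s
Outflow: F_out = 9.38 × 21.9 = 205.422 mm·m/s
Steady-state rate R = (F_in − F_out)/L = (623.3 − 205.422) / 238000 m = 1.756e-03 mm/s.
R = 1.756e-03 × 3600 × 24 = 152 mm/day.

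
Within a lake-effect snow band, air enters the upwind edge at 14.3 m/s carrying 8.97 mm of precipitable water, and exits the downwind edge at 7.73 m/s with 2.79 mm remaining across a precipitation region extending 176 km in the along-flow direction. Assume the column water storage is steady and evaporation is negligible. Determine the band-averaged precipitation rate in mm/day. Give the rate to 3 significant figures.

Column moisture flux per unit crosswind length is F = V × PW.
Inflow: F_in = 14.3 × 8.97 = 128.271 mm·m/s
Outflow: F_out = 7.73 × 2.79 = 21.5667 mm·m/s
Steady-state rate R = (F_in − F_out)/L = (128.271 − 21.5667) / 176000 m = 6.063e-04 mm/s.
R = 6.063e-04 × 3600 × 24 = 52.4 mm/day.

R ≈ 52.4 mm/day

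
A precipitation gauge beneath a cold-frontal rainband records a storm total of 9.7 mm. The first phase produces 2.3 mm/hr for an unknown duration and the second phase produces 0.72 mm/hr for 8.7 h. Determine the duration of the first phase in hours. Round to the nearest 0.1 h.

duration ≈ 1.5 h

Known phases: 0.72 × 8.7 = 6.264 mm.
Remaining depth = 9.7 − 6.264 = 3.436 mm.
Duration = 3.436 / 2.3 = 1.5 h.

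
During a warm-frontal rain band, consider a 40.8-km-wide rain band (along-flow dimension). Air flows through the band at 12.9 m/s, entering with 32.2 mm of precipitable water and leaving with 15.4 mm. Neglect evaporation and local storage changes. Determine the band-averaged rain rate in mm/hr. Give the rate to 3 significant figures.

Column moisture flux per unit crosswind length is F = V × PW.
Inflow: F_in = 12.9 × 32.2 = 415.38 mm·m/s
Outflow: F_out = 12.9 × 15.4 = 198.66 mm·m/s
Steady-state rate R = (F_in − F_out)/L = (415.38 − 198.66) / 40800 m = 5.312e-03 mm/s.
R = 5.312e-03 × 3600 = 19.1 mm/hr.

R ≈ 19.1 mm/hr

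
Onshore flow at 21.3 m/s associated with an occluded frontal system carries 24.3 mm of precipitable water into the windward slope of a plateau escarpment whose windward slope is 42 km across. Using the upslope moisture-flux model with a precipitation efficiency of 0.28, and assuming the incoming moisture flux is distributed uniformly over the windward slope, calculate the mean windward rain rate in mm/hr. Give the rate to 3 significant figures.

R ≈ 12.4 mm/hr

Incoming column moisture flux per unit ridge length: F = V × PW = 21.3 × 24.3 = 517.59 mm·m/s.
Spread over the 42 km slope with efficiency ε = 0.28: R = ε·F/W = 0.28 × 517.59 / 42000 m = 3.451e-03 mm/s.
R = 3.451e-03 × 3600 = 12.4 mm/hr.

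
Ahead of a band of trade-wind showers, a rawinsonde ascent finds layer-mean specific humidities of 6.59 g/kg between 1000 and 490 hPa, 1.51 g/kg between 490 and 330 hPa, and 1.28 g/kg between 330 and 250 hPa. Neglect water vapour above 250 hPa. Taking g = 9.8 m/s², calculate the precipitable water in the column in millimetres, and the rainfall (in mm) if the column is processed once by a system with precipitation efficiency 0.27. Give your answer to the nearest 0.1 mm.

Precipitable water is the column-integrated vapour mass per unit area: PW = (1/g) Σ q̄ Δp, with q in kg/kg and Δp in Pa (1 kg/m² of water = 1 mm).
Layer 1000–490 hPa: Δp = 510 hPa = 51000 Pa, q̄ = 0.00659 kg/kg → 0.00659 × 51000 / 9.8 = 34.29 mm
Layer 490–330 hPa: Δp = 160 hPa = 16000 Pa, q̄ = 0.00151 kg/kg → 0.00151 × 16000 / 9.8 = 2.47 mm
Layer 330–250 hPa: Δp = 80 hPa = 8000 Pa, q̄ = 0.00128 kg/kg → 0.00128 × 8000 / 9.8 = 1.04 mm
PW = 34.29 + 2.47 + 1.04 = 37.80 ≈ 37.8 mm.
Rainfall = ε × PW = 0.27 × 37.8 = 10.2 mm.

PW ≈ 37.8 mm; rainfall ≈ 10.2 mm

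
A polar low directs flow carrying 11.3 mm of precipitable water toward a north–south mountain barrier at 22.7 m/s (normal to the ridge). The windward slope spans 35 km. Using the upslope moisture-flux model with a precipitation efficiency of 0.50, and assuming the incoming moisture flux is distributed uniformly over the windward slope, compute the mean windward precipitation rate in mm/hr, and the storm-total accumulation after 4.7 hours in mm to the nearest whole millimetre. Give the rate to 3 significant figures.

R ≈ 13.2 mm/hr; total ≈ 62 mm

Incoming column moisture flux per unit ridge length: F = V × PW = 22.7 × 11.3 = 256.51 mm·m/s.
Spread over the 35 km slope with efficiency ε = 0.50: R = ε·F/W = 0.50 × 256.51 / 35000 m = 3.664e-03 mm/s.
R = 3.664e-03 × 3600 = 13.2 mm/hr.
Over 4.7 h: total = 13.2 × 4.7 = 62.04 ≈ 62 mm.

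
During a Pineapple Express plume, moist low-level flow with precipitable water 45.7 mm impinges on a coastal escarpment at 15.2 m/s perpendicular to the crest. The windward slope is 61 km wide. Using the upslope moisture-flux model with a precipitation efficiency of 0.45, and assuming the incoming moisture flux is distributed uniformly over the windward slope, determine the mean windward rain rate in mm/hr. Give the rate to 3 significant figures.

Incoming column moisture flux per unit ridge length: F = V × PW = 15.2 × 45.7 = 694.64 mm·m/s.
Spread over the 61 km slope with efficiency ε = 0.45: R = ε·F/W = 0.45 × 694.64 / 61000 m = 5.124e-03 mm/s.
R = 5.124e-03 × 3600 = 18.4 mm/hr.

R ≈ 18.4 mm/hr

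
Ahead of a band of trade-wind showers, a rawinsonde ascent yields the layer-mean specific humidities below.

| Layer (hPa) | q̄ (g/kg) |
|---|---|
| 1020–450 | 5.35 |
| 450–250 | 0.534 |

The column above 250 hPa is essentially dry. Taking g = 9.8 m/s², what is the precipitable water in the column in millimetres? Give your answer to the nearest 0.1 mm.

PW ≈ 32.2 mm

Precipitable water is the column-integrated vapour mass per unit area: PW = (1/g) Σ q̄ Δp, with q in kg/kg and Δp in Pa (1 kg/m² of water = 1 mm).
Layer 1020–450 hPa: Δp = 570 hPa = 57000 Pa, q̄ = 0.00535 kg/kg → 0.00535 × 57000 / 9.8 = 31.12 mm
Layer 450–250 hPa: Δp = 200 hPa = 20000 Pa, q̄ = 0.000534 kg/kg → 0.000534 × 20000 / 9.8 = 1.09 mm
PW = 31.12 + 1.09 = 32.21 ≈ 32.2 mm.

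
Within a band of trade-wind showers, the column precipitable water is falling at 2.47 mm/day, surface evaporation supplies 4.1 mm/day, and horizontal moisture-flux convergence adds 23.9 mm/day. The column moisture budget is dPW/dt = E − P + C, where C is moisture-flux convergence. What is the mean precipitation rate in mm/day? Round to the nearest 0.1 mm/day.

dPW/dt = -2.47 mm/day.
P = E + C − dPW/dt = 4.1 + (23.9) − (-2.47) = 30.5 mm/day.

P ≈ 30.5 mm/day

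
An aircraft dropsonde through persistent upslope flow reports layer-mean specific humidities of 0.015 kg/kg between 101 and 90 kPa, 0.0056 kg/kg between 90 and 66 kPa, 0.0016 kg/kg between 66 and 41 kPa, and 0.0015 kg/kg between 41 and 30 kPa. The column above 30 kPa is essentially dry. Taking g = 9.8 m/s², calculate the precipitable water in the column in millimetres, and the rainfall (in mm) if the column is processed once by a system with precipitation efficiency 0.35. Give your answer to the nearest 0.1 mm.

PW ≈ 36.3 mm; rainfall ≈ 12.7 mm

Precipitable water is the column-integrated vapour mass per unit area: PW = (1/g) Σ q̄ Δp, with q in kg/kg and Δp in Pa (1 kg/m² of water = 1 mm).
Layer 101–90 kPa: Δp = 110 hPa = 11000 Pa, q̄ = 0.015 kg/kg → 0.015 × 11000 / 9.8 = 16.84 mm
Layer 90–66 kPa: Δp = 240 hPa = 24000 Pa, q̄ = 0.0056 kg/kg → 0.0056 × 24000 / 9.8 = 13.71 mm
Layer 66–41 kPa: Δp = 250 hPa = 25000 Pa, q̄ = 0.0016 kg/kg → 0.0016 × 25000 / 9.8 = 4.08 mm
Layer 41–30 kPa: Δp = 110 hPa = 11000 Pa, q̄ = 0.0015 kg/kg → 0.0015 × 11000 / 9.8 = 1.68 mm
PW = 16.84 + 13.71 + 4.08 + 1.68 = 36.31 ≈ 36.3 mm.
Rainfall = ε × PW = 0.35 × 36.3 = 12.7 mm.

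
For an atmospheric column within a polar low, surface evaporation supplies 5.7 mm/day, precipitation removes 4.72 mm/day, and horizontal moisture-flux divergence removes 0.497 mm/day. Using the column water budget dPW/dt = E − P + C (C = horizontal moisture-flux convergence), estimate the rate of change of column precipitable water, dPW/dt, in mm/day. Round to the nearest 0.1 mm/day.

dPW/dt ≈ 0.5 mm/day

dPW/dt = E − P + C = 5.7 − 4.72 + (-0.497) = 0.5 mm/day.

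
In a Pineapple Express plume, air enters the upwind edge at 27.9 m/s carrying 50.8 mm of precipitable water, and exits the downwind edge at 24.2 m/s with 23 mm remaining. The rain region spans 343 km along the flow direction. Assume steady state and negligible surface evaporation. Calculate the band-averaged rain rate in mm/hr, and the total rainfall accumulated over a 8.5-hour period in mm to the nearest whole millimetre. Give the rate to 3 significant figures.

Column moisture flux per unit crosswind length is F = V × PW.
Inflow: F_in = 27.9 × 50.8 = 1417.32 mm·m/s
Outflow: F_out = 24.2 × 23 = 556.6 mm·m/s
Steady-state rate R = (F_in − F_out)/L = (1417.32 − 556.6) / 343000 m = 2.509e-03 mm/s.
R = 2.509e-03 × 3600 = 9.03 mm/hr.
Over 8.5 h: total = 9.03 × 8.5 = 76.755 ≈ 77 mm.

R ≈ 9.03 mm/hr; total ≈ 77 mm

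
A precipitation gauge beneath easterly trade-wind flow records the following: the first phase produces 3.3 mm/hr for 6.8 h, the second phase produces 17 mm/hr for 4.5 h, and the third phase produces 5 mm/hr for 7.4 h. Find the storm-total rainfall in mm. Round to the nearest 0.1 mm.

total ≈ 135.9 mm

Total = Σ Rᵢ Δtᵢ = 3.3 × 6.8 + 17 × 4.5 + 5 × 7.4
      = 22.44 + 76.5 + 37 = 135.9 mm.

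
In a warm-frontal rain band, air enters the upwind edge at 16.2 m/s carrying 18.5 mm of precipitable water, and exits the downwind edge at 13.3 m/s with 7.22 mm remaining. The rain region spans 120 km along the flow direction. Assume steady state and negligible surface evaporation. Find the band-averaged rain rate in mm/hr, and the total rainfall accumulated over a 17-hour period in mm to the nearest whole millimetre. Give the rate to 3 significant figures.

R ≈ 6.11 mm/hr; total ≈ 104 mm

Column moisture flux per unit crosswind length is F = V × PW.
Inflow: F_in = 16.2 × 18.5 = 299.7 mm·m/s
Outflow: F_out = 13.3 × 7.22 = 96.026 mm·m/s
Steady-state rate R = (F_in − F_out)/L = (299.7 − 96.026) / 120000 m = 1.697e-03 mm/s.
R = 1.697e-03 × 3600 = 6.11 mm/hr.
Over 17 h: total = 6.11 × 17 = 103.87 ≈ 104 mm.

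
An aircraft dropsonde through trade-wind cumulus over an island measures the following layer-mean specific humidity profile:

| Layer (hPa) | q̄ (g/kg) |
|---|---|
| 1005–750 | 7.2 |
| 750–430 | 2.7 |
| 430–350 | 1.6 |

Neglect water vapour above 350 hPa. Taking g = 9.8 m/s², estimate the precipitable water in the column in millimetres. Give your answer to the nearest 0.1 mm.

PW ≈ 28.9 mm

Precipitable water is the column-integrated vapour mass per unit area: PW = (1/g) Σ q̄ Δp, with q in kg/kg and Δp in Pa (1 kg/m² of water = 1 mm).
Layer 1005–750 hPa: Δp = 255 hPa = 25500 Pa, q̄ = 0.0072 kg/kg → 0.0072 × 25500 / 9.8 = 18.73 mm
Layer 750–430 hPa: Δp = 320 hPa = 32000 Pa, q̄ = 0.0027 kg/kg → 0.0027 × 32000 / 9.8 = 8.82 mm
Layer 430–350 hPa: Δp = 80 hPa = 8000 Pa, q̄ = 0.0016 kg/kg → 0.0016 × 8000 / 9.8 = 1.31 mm
PW = 18.73 + 8.82 + 1.31 = 28.86 ≈ 28.9 mm.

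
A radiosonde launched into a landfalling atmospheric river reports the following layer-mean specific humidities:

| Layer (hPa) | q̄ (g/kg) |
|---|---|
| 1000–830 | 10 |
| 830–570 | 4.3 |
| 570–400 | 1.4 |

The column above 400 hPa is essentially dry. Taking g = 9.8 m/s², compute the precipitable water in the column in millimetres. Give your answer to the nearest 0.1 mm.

PW ≈ 31.2 mm

Precipitable water is the column-integrated vapour mass per unit area: PW = (1/g) Σ q̄ Δp, with q in kg/kg and Δp in Pa (1 kg/m² of water = 1 mm).
Layer 1000–830 hPa: Δp = 170 hPa = 17000 Pa, q̄ = 0.01 kg/kg → 0.01 × 17000 / 9.8 = 17.35 mm
Layer 830–570 hPa: Δp = 260 hPa = 26000 Pa, q̄ = 0.0043 kg/kg → 0.0043 × 26000 / 9.8 = 11.41 mm
Layer 570–400 hPa: Δp = 170 hPa = 17000 Pa, q̄ = 0.0014 kg/kg → 0.0014 × 17000 / 9.8 = 2.43 mm
PW = 17.35 + 11.41 + 2.43 = 31.19 ≈ 31.2 mm.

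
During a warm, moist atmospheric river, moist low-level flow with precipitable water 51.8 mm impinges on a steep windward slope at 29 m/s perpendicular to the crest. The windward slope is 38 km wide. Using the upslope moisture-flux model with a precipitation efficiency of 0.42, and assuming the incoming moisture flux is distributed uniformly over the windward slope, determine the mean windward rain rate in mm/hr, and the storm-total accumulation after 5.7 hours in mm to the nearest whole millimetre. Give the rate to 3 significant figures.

Incoming column moisture flux per unit ridge length: F = V × PW = 29 × 51.8 = 1502.2 mm·m/s.
Spread over the 38 km slope with efficiency ε = 0.42: R = ε·F/W = 0.42 × 1502.2 / 38000 m = 1.660e-02 mm/s.
R = 1.660e-02 × 3600 = 59.8 mm/hr.
Over 5.7 h: total = 59.8 × 5.7 = 340.86 ≈ 341 mm.

R ≈ 59.8 mm/hr; total ≈ 341 mm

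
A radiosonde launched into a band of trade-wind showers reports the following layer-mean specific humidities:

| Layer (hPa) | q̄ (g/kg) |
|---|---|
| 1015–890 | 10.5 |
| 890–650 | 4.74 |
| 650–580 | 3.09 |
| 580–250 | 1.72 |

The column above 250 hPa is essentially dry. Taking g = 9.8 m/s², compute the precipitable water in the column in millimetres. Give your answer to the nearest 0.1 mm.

PW ≈ 33.0 mm

Precipitable water is the column-integrated vapour mass per unit area: PW = (1/g) Σ q̄ Δp, with q in kg/kg and Δp in Pa (1 kg/m² of water = 1 mm).
Layer 1015–890 hPa: Δp = 125 hPa = 12500 Pa, q̄ = 0.0105 kg/kg → 0.0105 × 12500 / 9.8 = 13.39 mm
Layer 890–650 hPa: Δp = 240 hPa = 24000 Pa, q̄ = 0.00474 kg/kg → 0.00474 × 24000 / 9.8 = 11.61 mm
Layer 650–580 hPa: Δp = 70 hPa = 7000 Pa, q̄ = 0.00309 kg/kg → 0.00309 × 7000 / 9.8 = 2.21 mm
Layer 580–250 hPa: Δp = 330 hPa = 33000 Pa, q̄ = 0.00172 kg/kg → 0.00172 × 33000 / 9.8 = 5.79 mm
PW = 13.39 + 11.61 + 2.21 + 5.79 = 33.00 ≈ 33.0 mm.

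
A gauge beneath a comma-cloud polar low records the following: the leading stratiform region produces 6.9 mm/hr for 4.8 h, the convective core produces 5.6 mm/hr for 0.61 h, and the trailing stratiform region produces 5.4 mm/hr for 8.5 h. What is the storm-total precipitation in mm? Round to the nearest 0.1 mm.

total ≈ 82.4 mm

Total = Σ Rᵢ Δtᵢ = 6.9 × 4.8 + 5.6 × 0.61 + 5.4 × 8.5
      = 33.12 + 3.416 + 45.9 = 82.4 mm.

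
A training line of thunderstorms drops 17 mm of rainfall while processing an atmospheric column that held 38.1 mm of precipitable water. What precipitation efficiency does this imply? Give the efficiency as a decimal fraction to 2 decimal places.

ε ≈ 0.45

ε = rainfall / PW = 17 / 38.1 = 0.45.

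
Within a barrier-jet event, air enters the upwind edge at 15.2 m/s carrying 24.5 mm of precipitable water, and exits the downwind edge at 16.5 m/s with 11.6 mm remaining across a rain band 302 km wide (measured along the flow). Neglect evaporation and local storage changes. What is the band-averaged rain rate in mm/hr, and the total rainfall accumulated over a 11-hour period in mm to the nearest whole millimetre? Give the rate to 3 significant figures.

Column moisture flux per unit crosswind length is F = V × PW.
Inflow: F_in = 15.2 × 24.5 = 372.4 mm·m/s
Outflow: F_out = 16.5 × 11.6 = 191.4 mm·m/s
Steady-state rate R = (F_in − F_out)/L = (372.4 − 191.4) / 302000 m = 5.993e-04 mm/s.
R = 5.993e-04 × 3600 = 2.16 mm/hr.
Over 11 h: total = 2.16 × 11 = 23.76 ≈ 24 mm.

R ≈ 2.16 mm/hr; total ≈ 24 mm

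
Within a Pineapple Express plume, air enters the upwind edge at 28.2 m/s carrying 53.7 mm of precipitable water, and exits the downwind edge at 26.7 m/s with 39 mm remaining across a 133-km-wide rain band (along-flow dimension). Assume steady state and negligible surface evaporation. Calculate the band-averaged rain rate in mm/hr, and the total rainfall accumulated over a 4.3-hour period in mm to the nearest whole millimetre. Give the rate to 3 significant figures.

Column moisture flux per unit crosswind length is F = V × PW.
Inflow: F_in = 28.2 × 53.7 = 1514.34 mm·m/s
Outflow: F_out = 26.7 × 39 = 1041.3 mm·m/s
Steady-state rate R = (F_in − F_out)/L = (1514.34 − 1041.3) / 133000 m = 3.557e-03 mm/s.
R = 3.557e-03 × 3600 = 12.8 mm/hr.
Over 4.3 h: total = 12.8 × 4.3 = 55.04 ≈ 55 mm.

R ≈ 12.8 mm/hr; total ≈ 55 mm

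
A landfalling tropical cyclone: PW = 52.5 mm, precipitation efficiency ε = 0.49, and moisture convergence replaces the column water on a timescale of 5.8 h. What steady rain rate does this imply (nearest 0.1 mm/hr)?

Each overturning extracts ε × PW = 0.49 × 52.5 = 25.725 mm.
Rate = ε·PW / τ = 25.725 / 5.8 h = 4.4 mm/hr.

R ≈ 4.4 mm/hr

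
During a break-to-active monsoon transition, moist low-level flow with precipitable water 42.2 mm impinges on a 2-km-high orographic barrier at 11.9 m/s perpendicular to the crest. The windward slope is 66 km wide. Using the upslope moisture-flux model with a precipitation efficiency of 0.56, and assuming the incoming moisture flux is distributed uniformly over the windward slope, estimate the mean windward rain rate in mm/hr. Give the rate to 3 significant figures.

Incoming column moisture flux per unit ridge length: F = V × PW = 11.9 × 42.2 = 502.18 mm·m/s.
Spread over the 66 km slope with efficiency ε = 0.56: R = ε·F/W = 0.56 × 502.18 / 66000 m = 4.261e-03 mm/s.
R = 4.261e-03 × 3600 = 15.3 mm/hr.

R ≈ 15.3 mm/hr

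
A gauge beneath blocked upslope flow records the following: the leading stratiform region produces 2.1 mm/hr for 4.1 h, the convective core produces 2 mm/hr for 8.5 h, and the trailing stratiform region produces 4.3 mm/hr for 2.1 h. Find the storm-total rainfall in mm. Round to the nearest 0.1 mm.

total ≈ 34.6 mm

Total = Σ Rᵢ Δtᵢ = 2.1 × 4.1 + 2 × 8.5 + 4.3 × 2.1
      = 8.61 + 17 + 9.03 = 34.6 mm.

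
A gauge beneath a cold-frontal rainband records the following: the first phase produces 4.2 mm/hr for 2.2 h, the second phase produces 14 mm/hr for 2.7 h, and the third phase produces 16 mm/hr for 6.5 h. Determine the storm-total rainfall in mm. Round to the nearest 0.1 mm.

total ≈ 151.0 mm

Total = Σ Rᵢ Δtᵢ = 4.2 × 2.2 + 14 × 2.7 + 16 × 6.5
      = 9.24 + 37.8 + 104 = 151.0 mm.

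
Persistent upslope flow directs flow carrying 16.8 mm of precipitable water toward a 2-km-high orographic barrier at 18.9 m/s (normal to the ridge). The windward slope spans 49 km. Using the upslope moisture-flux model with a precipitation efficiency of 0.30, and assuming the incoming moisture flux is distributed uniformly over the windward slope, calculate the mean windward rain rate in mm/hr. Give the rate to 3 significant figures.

R ≈ 7.00 mm/hr

Incoming column moisture flux per unit ridge length: F = V × PW = 18.9 × 16.8 = 317.52 mm·m/s.
Spread over the 49 km slope with efficiency ε = 0.30: R = ε·F/W = 0.30 × 317.52 / 49000 m = 1.944e-03 mm/s.
R = 1.944e-03 × 3600 = 7.00 mm/hr.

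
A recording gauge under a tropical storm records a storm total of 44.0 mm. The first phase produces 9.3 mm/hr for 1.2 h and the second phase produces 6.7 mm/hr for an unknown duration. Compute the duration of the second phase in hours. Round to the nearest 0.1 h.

duration ≈ 4.9 h

Known phases: 9.3 × 1.2 = 11.16 mm.
Remaining depth = 44.0 − 11.16 = 32.84 mm.
Duration = 32.84 / 6.7 = 4.9 h.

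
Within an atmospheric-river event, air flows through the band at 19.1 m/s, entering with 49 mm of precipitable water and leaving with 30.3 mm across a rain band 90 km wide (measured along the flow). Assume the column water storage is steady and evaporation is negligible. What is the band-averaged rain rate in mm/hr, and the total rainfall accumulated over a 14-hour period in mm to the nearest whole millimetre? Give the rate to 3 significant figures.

R ≈ 14.3 mm/hr; total ≈ 200 mm

Column moisture flux per unit crosswind length is F = V × PW.
Inflow: F_in = 19.1 × 49 = 935.9 mm·m/s
Outflow: F_out = 19.1 × 30.3 = 578.73 mm·m/s
Steady-state rate R = (F_in − F_out)/L = (935.9 − 578.73) / 90000 m = 3.969e-03 mm/s.
R = 3.969e-03 × 3600 = 14.3 mm/hr.
Over 14 h: total = 14.3 × 14 = 200.2 ≈ 200 mm.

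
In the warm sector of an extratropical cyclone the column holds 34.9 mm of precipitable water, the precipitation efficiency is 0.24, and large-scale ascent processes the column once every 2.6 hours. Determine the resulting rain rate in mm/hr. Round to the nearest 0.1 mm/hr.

R ≈ 3.2 mm/hr

Each overturning extracts ε × PW = 0.24 × 34.9 = 8.376 mm.
Rate = ε·PW / τ = 8.376 / 2.6 h = 3.2 mm/hr.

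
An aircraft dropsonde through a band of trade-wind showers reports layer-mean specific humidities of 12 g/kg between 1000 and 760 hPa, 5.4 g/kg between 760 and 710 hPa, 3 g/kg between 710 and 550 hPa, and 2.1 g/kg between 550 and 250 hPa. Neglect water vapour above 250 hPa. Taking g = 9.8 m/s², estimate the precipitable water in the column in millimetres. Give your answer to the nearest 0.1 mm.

PW ≈ 43.5 mm

Precipitable water is the column-integrated vapour mass per unit area: PW = (1/g) Σ q̄ Δp, with q in kg/kg and Δp in Pa (1 kg/m² of water = 1 mm).
Layer 1000–760 hPa: Δp = 240 hPa = 24000 Pa, q̄ = 0.012 kg/kg → 0.012 × 24000 / 9.8 = 29.39 mm
Layer 760–710 hPa: Δp = 50 hPa = 5000 Pa, q̄ = 0.0054 kg/kg → 0.0054 × 5000 / 9.8 = 2.76 mm
Layer 710–550 hPa: Δp = 160 hPa = 16000 Pa, q̄ = 0.003 kg/kg → 0.003 × 16000 / 9.8 = 4.90 mm
Layer 550–250 hPa: Δp = 300 hPa = 30000 Pa, q̄ = 0.0021 kg/kg → 0.0021 × 30000 / 9.8 = 6.43 mm
PW = 29.39 + 2.76 + 4.90 + 6.43 = 43.48 ≈ 43.5 mm.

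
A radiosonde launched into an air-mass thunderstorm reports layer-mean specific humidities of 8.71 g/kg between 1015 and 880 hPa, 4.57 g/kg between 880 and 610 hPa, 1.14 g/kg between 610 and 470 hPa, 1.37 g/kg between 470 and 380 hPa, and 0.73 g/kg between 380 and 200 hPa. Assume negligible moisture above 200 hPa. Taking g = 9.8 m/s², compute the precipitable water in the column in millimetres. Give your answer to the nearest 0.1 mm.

Precipitable water is the column-integrated vapour mass per unit area: PW = (1/g) Σ q̄ Δp, with q in kg/kg and Δp in Pa (1 kg/m² of water = 1 mm).
Layer 1015–880 hPa: Δp = 135 hPa = 13500 Pa, q̄ = 0.00871 kg/kg → 0.00871 × 13500 / 9.8 = 12.00 mm
Layer 880–610 hPa: Δp = 270 hPa = 27000 Pa, q̄ = 0.00457 kg/kg → 0.00457 × 27000 / 9.8 = 12.59 mm
Layer 610–470 hPa: Δp = 140 hPa = 14000 Pa, q̄ = 0.00114 kg/kg → 0.00114 × 14000 / 9.8 = 1.63 mm
Layer 470–380 hPa: Δp = 90 hPa = 9000 Pa, q̄ = 0.00137 kg/kg → 0.00137 × 9000 / 9.8 = 1.26 mm
Layer 380–200 hPa: Δp = 180 hPa = 18000 Pa, q̄ = 0.00073 kg/kg → 0.00073 × 18000 / 9.8 = 1.34 mm
PW = 12.00 + 12.59 + 1.63 + 1.26 + 1.34 = 28.82 ≈ 28.8 mm.

PW ≈ 28.8 mm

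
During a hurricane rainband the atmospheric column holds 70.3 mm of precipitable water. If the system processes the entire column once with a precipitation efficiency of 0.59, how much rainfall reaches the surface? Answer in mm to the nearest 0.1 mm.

Rainfall = ε × PW = 0.59 × 70.3 = 41.5 mm.

rainfall ≈ 41.5 mm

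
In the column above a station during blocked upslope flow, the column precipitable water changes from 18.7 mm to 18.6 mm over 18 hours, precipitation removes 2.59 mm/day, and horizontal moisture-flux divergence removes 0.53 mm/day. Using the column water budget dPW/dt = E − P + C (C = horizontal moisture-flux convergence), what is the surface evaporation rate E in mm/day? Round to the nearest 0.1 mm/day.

dPW/dt = (18.6 − 18.7) mm / (18/24 day) = -0.133 mm/day.
E = dPW/dt + P − C = (-0.133) + 2.59 − (-0.53) = 3.0 mm/day.

E ≈ 3.0 mm/day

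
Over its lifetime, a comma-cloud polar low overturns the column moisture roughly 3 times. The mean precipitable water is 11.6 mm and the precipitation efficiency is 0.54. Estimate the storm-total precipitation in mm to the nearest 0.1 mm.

Each cycle deposits ε × PW = 0.54 × 11.6 = 6.264 mm.
Over 3 cycles: 3 × 6.264 = 18.8 mm.

precipitation ≈ 18.8 mm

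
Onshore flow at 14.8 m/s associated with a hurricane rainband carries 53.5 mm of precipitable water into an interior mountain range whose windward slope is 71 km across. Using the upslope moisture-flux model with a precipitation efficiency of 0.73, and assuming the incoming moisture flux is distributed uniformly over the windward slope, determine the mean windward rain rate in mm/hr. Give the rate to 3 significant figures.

Incoming column moisture flux per unit ridge length: F = V × PW = 14.8 × 53.5 = 791.8 mm·m/s.
Spread over the 71 km slope with efficiency ε = 0.73: R = ε·F/W = 0.73 × 791.8 / 71000 m = 8.141e-03 mm/s.
R = 8.141e-03 × 3600 = 29.3 mm/hr.

R ≈ 29.3 mm/hr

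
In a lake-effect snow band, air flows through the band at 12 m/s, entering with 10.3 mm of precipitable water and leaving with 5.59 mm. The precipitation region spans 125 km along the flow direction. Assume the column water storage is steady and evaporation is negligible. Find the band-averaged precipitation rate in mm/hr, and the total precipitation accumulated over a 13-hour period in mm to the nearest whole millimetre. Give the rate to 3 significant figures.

Column moisture flux per unit crosswind length is F = V × PW.
Inflow: F_in = 12 × 10.3 = 123.6 mm·m/s
Outflow: F_out = 12 × 5.59 = 67.08 mm·m/s
Steady-state rate R = (F_in − F_out)/L = (123.6 − 67.08) / 125000 m = 4.522e-04 mm/s.
R = 4.522e-04 × 3600 = 1.63 mm/hr.
Over 13 h: total = 1.63 × 13 = 21.19 ≈ 21 mm.

R ≈ 1.63 mm/hr; total ≈ 21 mm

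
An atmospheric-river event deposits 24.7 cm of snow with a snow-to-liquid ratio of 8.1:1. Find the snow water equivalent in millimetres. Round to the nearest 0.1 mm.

SWE ≈ 30.5 mm

SWE = snow depth / ratio = 24.7 cm / 8.1 = 3.049 cm = 30.5 mm.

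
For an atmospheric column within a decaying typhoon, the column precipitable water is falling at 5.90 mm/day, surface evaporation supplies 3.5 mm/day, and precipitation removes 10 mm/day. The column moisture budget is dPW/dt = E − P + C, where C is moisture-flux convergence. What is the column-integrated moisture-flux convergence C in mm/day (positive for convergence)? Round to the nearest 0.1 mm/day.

C ≈ 0.6 mm/day

dPW/dt = -5.90 mm/day.
C = dPW/dt − E + P = (-5.90) − 3.5 + 10 = 0.6 mm/day.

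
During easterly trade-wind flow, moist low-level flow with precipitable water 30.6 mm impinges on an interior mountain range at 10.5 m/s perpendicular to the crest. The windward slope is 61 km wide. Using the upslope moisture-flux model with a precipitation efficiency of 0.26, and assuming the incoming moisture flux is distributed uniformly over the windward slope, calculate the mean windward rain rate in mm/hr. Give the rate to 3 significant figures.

R ≈ 4.93 mm/hr

Incoming column moisture flux per unit ridge length: F = V × PW = 10.5 × 30.6 = 321.3 mm·m/s.
Spread over the 61 km slope with efficiency ε = 0.26: R = ε·F/W = 0.26 × 321.3 / 61000 m = 1.369e-03 mm/s.
R = 1.369e-03 × 3600 = 4.93 mm/hr.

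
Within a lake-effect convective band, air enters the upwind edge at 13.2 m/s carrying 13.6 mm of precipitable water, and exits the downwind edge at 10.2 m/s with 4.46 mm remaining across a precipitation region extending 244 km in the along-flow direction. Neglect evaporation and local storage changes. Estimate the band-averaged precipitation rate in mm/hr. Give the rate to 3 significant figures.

R ≈ 1.98 mm/hr

Column moisture flux per unit crosswind length is F = V × PW.
Inflow: F_in = 13.2 × 13.6 = 179.52 mm·m/s
Outflow: F_out = 10.2 × 4.46 = 45.492 mm·m/s
Steady-state rate R = (F_in − F_out)/L = (179.52 − 45.492) / 244000 m = 5.493e-04 mm/s.
R = 5.493e-04 × 3600 = 1.98 mm/hr.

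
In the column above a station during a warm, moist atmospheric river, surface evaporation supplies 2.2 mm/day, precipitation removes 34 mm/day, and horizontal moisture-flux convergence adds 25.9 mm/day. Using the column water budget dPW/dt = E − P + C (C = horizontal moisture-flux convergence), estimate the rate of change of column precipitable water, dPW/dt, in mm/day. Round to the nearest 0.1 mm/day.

dPW/dt = E − P + C = 2.2 − 34 + (25.9) = -5.9 mm/day.

dPW/dt ≈ -5.9 mm/day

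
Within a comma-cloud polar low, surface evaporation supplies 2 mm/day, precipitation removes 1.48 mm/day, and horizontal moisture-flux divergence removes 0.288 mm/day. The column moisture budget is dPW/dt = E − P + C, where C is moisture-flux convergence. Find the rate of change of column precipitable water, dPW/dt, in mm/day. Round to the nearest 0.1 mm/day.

dPW/dt = E − P + C = 2 − 1.48 + (-0.288) = 0.2 mm/day.

dPW/dt ≈ 0.2 mm/day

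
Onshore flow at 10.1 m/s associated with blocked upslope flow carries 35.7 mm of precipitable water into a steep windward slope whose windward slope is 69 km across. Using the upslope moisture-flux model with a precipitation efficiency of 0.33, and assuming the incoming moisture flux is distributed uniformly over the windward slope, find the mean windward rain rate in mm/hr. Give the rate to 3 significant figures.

R ≈ 6.21 mm/hr

Incoming column moisture flux per unit ridge length: F = V × PW = 10.1 × 35.7 = 360.57 mm·m/s.
Spread over the 69 km slope with efficiency ε = 0.33: R = ε·F/W = 0.33 × 360.57 / 69000 m = 1.724e-03 mm/s.
R = 1.724e-03 × 3600 = 6.21 mm/hr.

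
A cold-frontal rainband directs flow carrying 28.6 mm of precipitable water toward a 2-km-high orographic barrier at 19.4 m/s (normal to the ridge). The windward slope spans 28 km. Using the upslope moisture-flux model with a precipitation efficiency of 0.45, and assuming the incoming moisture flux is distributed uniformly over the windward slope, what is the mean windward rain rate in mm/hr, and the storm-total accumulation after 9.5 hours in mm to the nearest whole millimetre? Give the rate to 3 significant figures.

R ≈ 32.1 mm/hr; total ≈ 305 mm

Incoming column moisture flux per unit ridge length: F = V × PW = 19.4 × 28.6 = 554.84 mm·m/s.
Spread over the 28 km slope with efficiency ε = 0.45: R = ε·F/W = 0.45 × 554.84 / 28000 m = 8.917e-03 mm/s.
R = 8.917e-03 × 3600 = 32.1 mm/hr.
Over 9.5 h: total = 32.1 × 9.5 = 304.95 ≈ 305 mm.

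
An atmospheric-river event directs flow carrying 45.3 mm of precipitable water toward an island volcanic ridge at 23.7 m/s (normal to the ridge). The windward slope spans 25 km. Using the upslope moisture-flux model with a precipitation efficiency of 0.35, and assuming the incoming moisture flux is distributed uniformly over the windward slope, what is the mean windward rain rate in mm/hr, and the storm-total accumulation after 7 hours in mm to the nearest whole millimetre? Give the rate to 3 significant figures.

Incoming column moisture flux per unit ridge length: F = V × PW = 23.7 × 45.3 = 1073.61 mm·m/s.
Spread over the 25 km slope with efficiency ε = 0.35: R = ε·F/W = 0.35 × 1073.61 / 25000 m = 1.503e-02 mm/s.
R = 1.503e-02 × 3600 = 54.1 mm/hr.
Over 7 h: total = 54.1 × 7 = 378.7 ≈ 379 mm.

R ≈ 54.1 mm/hr; total ≈ 379 mm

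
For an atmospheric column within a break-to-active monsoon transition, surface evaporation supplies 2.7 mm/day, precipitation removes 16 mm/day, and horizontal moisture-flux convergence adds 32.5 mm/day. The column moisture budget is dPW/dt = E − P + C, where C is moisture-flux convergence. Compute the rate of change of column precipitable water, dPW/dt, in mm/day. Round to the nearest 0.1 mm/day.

dPW/dt ≈ 19.2 mm/day

dPW/dt = E − P + C = 2.7 − 16 + (32.5) = 19.2 mm/day.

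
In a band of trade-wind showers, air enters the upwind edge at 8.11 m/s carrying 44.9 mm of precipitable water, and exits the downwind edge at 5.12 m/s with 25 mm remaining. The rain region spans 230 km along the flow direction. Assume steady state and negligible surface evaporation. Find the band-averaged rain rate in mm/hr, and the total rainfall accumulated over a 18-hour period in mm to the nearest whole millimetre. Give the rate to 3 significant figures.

Column moisture flux per unit crosswind length is F = V × PW.
Inflow: F_in = 8.11 × 44.9 = 364.139 mm·m/s
Outflow: F_out = 5.12 × 25 = 128 mm·m/s
Steady-state rate R = (F_in − F_out)/L = (364.139 − 128) / 230000 m = 1.027e-03 mm/s.
R = 1.027e-03 × 3600 = 3.70 mm/hr.
Over 18 h: total = 3.70 × 18 = 66.6 ≈ 67 mm.

R ≈ 3.70 mm/hr; total ≈ 67 mm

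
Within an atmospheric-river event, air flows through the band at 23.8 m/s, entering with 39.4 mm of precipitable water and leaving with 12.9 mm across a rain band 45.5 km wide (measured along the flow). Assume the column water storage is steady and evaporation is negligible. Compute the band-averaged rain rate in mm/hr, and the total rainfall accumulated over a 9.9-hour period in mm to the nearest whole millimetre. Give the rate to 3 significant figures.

Column moisture flux per unit crosswind length is F = V × PW.
Inflow: F_in = 23.8 × 39.4 = 937.72 mm·m/s
Outflow: F_out = 23.8 × 12.9 = 307.02 mm·m/s
Steady-state rate R = (F_in − F_out)/L = (937.72 − 307.02) / 45500 m = 1.386e-02 mm/s.
R = 1.386e-02 × 3600 = 49.9 mm/hr.
Over 9.9 h: total = 49.9 × 9.9 = 494.01 ≈ 494 mm.

R ≈ 49.9 mm/hr; total ≈ 494 mm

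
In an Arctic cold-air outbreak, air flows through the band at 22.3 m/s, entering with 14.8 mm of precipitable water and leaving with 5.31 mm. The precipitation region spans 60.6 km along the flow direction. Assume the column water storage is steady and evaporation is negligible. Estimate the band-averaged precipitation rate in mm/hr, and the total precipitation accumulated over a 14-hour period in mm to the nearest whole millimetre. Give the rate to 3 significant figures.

R ≈ 12.6 mm/hr; total ≈ 176 mm

Column moisture flux per unit crosswind length is F = V × PW.
Inflow: F_in = 22.3 × 14.8 = 330.04 mm·m/s
Outflow: F_out = 22.3 × 5.31 = 118.413 mm·m/s
Steady-state rate R = (F_in − F_out)/L = (330.04 − 118.413) / 60600 m = 3.492e-03 mm/s.
R = 3.492e-03 × 3600 = 12.6 mm/hr.
Over 14 h: total = 12.6 × 14 = 176.4 ≈ 176 mm.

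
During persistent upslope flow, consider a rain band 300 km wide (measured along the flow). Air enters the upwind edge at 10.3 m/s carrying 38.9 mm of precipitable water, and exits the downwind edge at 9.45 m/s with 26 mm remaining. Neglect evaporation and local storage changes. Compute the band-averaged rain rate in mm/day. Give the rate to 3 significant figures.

R ≈ 44.6 mm/day

Column moisture flux per unit crosswind length is F = V × PW.
Inflow: F_in = 10.3 × 38.9 = 400.67 mm·m/s
Outflow: F_out = 9.45 × 26 = 245.7 mm·m/s
Steady-state rate R = (F_in − F_out)/L = (400.67 − 245.7) / 300000 m = 5.166e-04 mm/s.
R = 5.166e-04 × 3600 × 24 = 44.6 mm/day.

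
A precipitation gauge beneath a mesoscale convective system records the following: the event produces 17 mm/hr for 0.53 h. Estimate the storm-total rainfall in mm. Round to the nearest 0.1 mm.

total ≈ 9.0 mm

Total = Σ Rᵢ Δtᵢ = 17 × 0.53
      = 9.01 = 9.0 mm.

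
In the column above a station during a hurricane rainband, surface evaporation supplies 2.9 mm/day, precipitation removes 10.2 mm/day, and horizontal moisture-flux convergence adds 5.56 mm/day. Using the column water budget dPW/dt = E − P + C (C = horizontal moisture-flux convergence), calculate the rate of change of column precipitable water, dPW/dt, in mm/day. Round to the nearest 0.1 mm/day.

dPW/dt ≈ -1.7 mm/day

dPW/dt = E − P + C = 2.9 − 10.2 + (5.56) = -1.7 mm/day.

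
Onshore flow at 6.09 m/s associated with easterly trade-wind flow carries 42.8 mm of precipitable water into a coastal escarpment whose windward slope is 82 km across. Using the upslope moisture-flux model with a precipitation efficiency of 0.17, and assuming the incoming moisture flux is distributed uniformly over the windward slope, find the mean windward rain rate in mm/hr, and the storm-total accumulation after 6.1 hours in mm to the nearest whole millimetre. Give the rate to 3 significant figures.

Incoming column moisture flux per unit ridge length: F = V × PW = 6.09 × 42.8 = 260.652 mm·m/s.
Spread over the 82 km slope with efficiency ε = 0.17: R = ε·F/W = 0.17 × 260.652 / 82000 m = 5.404e-04 mm/s.
R = 5.404e-04 × 3600 = 1.95 mm/hr.
Over 6.1 h: total = 1.95 × 6.1 = 11.895 ≈ 12 mm.

R ≈ 1.95 mm/hr; total ≈ 12 mm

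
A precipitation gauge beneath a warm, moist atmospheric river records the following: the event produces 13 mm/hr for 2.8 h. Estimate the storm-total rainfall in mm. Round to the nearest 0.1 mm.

total ≈ 36.4 mm

Total = Σ Rᵢ Δtᵢ = 13 × 2.8
      = 36.4 = 36.4 mm.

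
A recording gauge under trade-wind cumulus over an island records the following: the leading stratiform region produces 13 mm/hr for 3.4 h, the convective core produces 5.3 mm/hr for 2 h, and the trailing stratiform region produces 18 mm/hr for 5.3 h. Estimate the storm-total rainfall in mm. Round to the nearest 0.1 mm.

total ≈ 150.2 mm

Total = Σ Rᵢ Δtᵢ = 13 × 3.4 + 5.3 × 2 + 18 × 5.3
      = 44.2 + 10.6 + 95.4 = 150.2 mm.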